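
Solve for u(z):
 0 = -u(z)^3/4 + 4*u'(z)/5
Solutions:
 u(z) = -2*sqrt(2)*sqrt(-1/(C1 + 5*z))
 u(z) = 2*sqrt(2)*sqrt(-1/(C1 + 5*z))


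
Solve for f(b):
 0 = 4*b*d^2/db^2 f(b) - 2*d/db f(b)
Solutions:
 f(b) = C1 + C2*b^(3/2)


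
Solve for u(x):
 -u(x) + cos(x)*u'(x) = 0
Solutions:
 u(x) = C1*sqrt(sin(x) + 1)/sqrt(sin(x) - 1)


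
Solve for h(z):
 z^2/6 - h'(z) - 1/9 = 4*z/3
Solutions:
 h(z) = C1 + z^3/18 - 2*z^2/3 - z/9


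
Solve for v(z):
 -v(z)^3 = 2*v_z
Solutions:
 v(z) = -sqrt(-1/(C1 - z))
 v(z) = sqrt(-1/(C1 - z))


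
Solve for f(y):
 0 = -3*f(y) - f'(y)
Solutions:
 f(y) = C1*exp(-3*y)


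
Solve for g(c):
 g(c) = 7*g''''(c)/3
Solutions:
 g(c) = C1*exp(-3^(1/4)*7^(3/4)*c/7) + C2*exp(3^(1/4)*7^(3/4)*c/7) + C3*sin(3^(1/4)*7^(3/4)*c/7) + C4*cos(3^(1/4)*7^(3/4)*c/7)


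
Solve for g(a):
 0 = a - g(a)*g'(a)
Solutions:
 g(a) = -sqrt(C1 + a^2)
 g(a) = sqrt(C1 + a^2)


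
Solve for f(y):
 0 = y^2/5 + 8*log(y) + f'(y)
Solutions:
 f(y) = C1 - y^3/15 - 8*y*log(y) + 8*y


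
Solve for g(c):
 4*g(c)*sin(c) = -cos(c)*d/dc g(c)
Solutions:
 g(c) = C1*cos(c)^4


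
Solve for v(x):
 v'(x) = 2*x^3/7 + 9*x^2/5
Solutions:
 v(x) = C1 + x^4/14 + 3*x^3/5


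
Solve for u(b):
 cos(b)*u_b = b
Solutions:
 u(b) = C1 + Integral(b/cos(b), b)


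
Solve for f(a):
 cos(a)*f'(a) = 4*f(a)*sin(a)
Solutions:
 f(a) = C1/cos(a)^4


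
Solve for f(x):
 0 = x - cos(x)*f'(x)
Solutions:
 f(x) = C1 + Integral(x/cos(x), x)


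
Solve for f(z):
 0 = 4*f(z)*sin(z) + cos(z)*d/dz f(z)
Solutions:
 f(z) = C1*cos(z)^4


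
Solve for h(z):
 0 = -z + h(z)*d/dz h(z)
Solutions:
 h(z) = -sqrt(C1 + z^2)
 h(z) = sqrt(C1 + z^2)


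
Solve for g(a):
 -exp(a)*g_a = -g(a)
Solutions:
 g(a) = C1*exp(-exp(-a))


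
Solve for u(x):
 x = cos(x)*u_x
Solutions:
 u(x) = C1 + Integral(x/cos(x), x)


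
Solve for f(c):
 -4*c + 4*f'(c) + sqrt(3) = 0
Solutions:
 f(c) = C1 + c^2/2 - sqrt(3)*c/4


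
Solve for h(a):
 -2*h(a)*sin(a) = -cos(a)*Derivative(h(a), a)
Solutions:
 h(a) = C1/cos(a)^2


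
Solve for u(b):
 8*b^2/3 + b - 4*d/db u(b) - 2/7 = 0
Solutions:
 u(b) = C1 + 2*b^3/9 + b^2/8 - b/14


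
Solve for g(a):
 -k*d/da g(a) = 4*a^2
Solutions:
 g(a) = C1 - 4*a^3/(3*k)


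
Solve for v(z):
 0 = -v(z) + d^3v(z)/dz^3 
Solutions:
 v(z) = C3*exp(z) + (C1*sin(sqrt(3)*z/2) + C2*cos(sqrt(3)*z/2))*exp(-z/2)


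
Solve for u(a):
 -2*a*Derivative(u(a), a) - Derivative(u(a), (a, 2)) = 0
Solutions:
 u(a) = C1 + C2*erf(a)


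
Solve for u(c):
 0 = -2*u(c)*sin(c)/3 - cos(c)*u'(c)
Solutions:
 u(c) = C1*cos(c)^(2/3)


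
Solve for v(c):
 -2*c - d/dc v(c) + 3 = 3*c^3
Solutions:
 v(c) = C1 - 3*c^4/4 - c^2 + 3*c


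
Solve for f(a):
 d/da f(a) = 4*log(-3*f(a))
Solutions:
 -Integral(1/(log(-_y) + log(3)), (_y, f(a)))/4 = C1 - a


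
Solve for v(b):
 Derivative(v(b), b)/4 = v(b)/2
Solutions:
 v(b) = C1*exp(2*b)


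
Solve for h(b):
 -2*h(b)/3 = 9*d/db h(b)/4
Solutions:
 h(b) = C1*exp(-8*b/27)


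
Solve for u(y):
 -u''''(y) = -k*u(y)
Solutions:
 u(y) = C1*exp(-k^(1/4)*y) + C2*exp(k^(1/4)*y) + C3*exp(-I*k^(1/4)*y) + C4*exp(I*k^(1/4)*y)


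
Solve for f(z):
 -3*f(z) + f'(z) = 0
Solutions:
 f(z) = C1*exp(3*z)


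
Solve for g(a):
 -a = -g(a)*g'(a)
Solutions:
 g(a) = -sqrt(C1 + a^2)
 g(a) = sqrt(C1 + a^2)


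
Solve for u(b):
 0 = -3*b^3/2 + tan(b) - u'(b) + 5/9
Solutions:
 u(b) = C1 - 3*b^4/8 + 5*b/9 - log(cos(b))


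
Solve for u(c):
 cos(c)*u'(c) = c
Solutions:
 u(c) = C1 + Integral(c/cos(c), c)


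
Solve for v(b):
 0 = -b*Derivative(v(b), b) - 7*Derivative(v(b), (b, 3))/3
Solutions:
 v(b) = C1 + Integral(C2*airyai(-3^(1/3)*7^(2/3)*b/7) + C3*airybi(-3^(1/3)*7^(2/3)*b/7), b)


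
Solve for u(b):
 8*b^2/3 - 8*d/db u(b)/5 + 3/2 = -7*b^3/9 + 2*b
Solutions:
 u(b) = C1 + 35*b^4/288 + 5*b^3/9 - 5*b^2/8 + 15*b/16


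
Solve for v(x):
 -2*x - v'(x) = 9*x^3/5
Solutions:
 v(x) = C1 - 9*x^4/20 - x^2


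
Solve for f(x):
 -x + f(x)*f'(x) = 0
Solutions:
 f(x) = -sqrt(C1 + x^2)
 f(x) = sqrt(C1 + x^2)


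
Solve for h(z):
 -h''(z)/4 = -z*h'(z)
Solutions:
 h(z) = C1 + C2*erfi(sqrt(2)*z)


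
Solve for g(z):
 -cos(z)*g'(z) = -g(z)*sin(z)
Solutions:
 g(z) = C1/cos(z)


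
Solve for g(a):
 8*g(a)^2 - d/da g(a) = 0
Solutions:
 g(a) = -1/(C1 + 8*a)


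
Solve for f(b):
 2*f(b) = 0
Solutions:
 f(b) = 0


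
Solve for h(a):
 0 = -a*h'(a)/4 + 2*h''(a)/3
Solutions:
 h(a) = C1 + C2*erfi(sqrt(3)*a/4)


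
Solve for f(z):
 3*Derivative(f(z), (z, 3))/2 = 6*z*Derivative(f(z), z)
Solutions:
 f(z) = C1 + Integral(C2*airyai(2^(2/3)*z) + C3*airybi(2^(2/3)*z), z)


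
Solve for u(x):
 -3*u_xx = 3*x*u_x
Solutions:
 u(x) = C1 + C2*erf(sqrt(2)*x/2)


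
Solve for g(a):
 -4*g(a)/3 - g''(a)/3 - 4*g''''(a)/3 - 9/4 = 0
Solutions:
 g(a) = (C1*sin(a*cos(atan(3*sqrt(7))/2)) + C2*cos(a*cos(atan(3*sqrt(7))/2)))*exp(-a*sin(atan(3*sqrt(7))/2)) + (C3*sin(a*cos(atan(3*sqrt(7))/2)) + C4*cos(a*cos(atan(3*sqrt(7))/2)))*exp(a*sin(atan(3*sqrt(7))/2)) - 27/16


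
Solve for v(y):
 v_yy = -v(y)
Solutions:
 v(y) = C1*sin(y) + C2*cos(y)


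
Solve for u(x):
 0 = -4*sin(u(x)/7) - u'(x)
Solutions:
 4*x + 7*log(cos(u(x)/7) - 1)/2 - 7*log(cos(u(x)/7) + 1)/2 = C1


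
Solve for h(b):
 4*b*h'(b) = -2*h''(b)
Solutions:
 h(b) = C1 + C2*erf(b)


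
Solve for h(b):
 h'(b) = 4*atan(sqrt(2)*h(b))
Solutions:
 Integral(1/atan(sqrt(2)*_y), (_y, h(b))) = C1 + 4*b


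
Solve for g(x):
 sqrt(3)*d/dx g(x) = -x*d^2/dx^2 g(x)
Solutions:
 g(x) = C1 + C2*x^(1 - sqrt(3))


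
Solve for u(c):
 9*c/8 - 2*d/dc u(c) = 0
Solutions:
 u(c) = C1 + 9*c^2/32


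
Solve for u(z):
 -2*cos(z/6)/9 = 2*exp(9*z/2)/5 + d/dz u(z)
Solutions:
 u(z) = C1 - 4*exp(9*z/2)/45 - 4*sin(z/6)/3


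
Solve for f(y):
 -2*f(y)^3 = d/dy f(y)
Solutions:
 f(y) = -sqrt(2)*sqrt(-1/(C1 - 2*y))/2
 f(y) = sqrt(2)*sqrt(-1/(C1 - 2*y))/2


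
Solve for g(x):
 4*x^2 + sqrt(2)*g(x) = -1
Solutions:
 g(x) = sqrt(2)*(-4*x^2 - 1)/2


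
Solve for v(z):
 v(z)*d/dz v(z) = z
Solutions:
 v(z) = -sqrt(C1 + z^2)
 v(z) = sqrt(C1 + z^2)


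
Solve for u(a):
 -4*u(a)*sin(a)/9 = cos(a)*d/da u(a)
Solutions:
 u(a) = C1*cos(a)^(4/9)


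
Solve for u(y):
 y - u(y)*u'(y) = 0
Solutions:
 u(y) = -sqrt(C1 + y^2)
 u(y) = sqrt(C1 + y^2)


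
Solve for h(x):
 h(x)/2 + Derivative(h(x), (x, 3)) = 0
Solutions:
 h(x) = C3*exp(-2^(2/3)*x/2) + (C1*sin(2^(2/3)*sqrt(3)*x/4) + C2*cos(2^(2/3)*sqrt(3)*x/4))*exp(2^(2/3)*x/4)


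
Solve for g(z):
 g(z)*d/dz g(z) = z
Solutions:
 g(z) = -sqrt(C1 + z^2)
 g(z) = sqrt(C1 + z^2)


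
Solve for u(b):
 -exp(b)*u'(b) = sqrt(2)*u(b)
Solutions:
 u(b) = C1*exp(sqrt(2)*exp(-b))


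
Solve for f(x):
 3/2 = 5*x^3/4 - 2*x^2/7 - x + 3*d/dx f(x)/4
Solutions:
 f(x) = C1 - 5*x^4/12 + 8*x^3/63 + 2*x^2/3 + 2*x


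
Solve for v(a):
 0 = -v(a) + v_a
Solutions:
 v(a) = C1*exp(a)


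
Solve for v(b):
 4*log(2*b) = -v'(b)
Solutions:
 v(b) = C1 - 4*b*log(b) - b*log(16) + 4*b


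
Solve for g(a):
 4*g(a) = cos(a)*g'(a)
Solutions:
 g(a) = C1*(sin(a)^2 + 2*sin(a) + 1)/(sin(a)^2 - 2*sin(a) + 1)


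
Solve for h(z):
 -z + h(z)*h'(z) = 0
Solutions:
 h(z) = -sqrt(C1 + z^2)
 h(z) = sqrt(C1 + z^2)


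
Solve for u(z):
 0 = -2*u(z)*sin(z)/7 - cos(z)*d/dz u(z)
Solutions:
 u(z) = C1*cos(z)^(2/7)


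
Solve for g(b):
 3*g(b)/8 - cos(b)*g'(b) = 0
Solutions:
 g(b) = C1*(sin(b) + 1)^(3/16)/(sin(b) - 1)^(3/16)


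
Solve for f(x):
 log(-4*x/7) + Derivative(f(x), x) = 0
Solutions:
 f(x) = C1 - x*log(-x) + x*(-2*log(2) + 1 + log(7))


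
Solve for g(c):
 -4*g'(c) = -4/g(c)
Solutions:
 g(c) = -sqrt(C1 + 2*c)
 g(c) = sqrt(C1 + 2*c)


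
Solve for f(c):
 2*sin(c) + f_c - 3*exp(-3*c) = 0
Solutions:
 f(c) = C1 + 2*cos(c) - exp(-3*c)


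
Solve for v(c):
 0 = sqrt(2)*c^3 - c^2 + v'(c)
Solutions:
 v(c) = C1 - sqrt(2)*c^4/4 + c^3/3


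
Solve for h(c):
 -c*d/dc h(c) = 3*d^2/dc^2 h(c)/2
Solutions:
 h(c) = C1 + C2*erf(sqrt(3)*c/3)


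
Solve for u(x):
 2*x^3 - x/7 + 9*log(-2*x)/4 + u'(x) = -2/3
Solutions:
 u(x) = C1 - x^4/2 + x^2/14 - 9*x*log(-x)/4 + x*(19 - 27*log(2))/12


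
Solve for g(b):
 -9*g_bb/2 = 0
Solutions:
 g(b) = C1 + C2*b


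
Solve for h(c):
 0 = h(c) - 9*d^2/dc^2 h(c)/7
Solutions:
 h(c) = C1*exp(-sqrt(7)*c/3) + C2*exp(sqrt(7)*c/3)


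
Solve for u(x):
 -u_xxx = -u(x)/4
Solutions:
 u(x) = C3*exp(2^(1/3)*x/2) + (C1*sin(2^(1/3)*sqrt(3)*x/4) + C2*cos(2^(1/3)*sqrt(3)*x/4))*exp(-2^(1/3)*x/4)


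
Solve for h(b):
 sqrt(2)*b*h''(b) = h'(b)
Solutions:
 h(b) = C1 + C2*b^(sqrt(2)/2 + 1)


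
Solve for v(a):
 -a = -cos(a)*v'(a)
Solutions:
 v(a) = C1 + Integral(a/cos(a), a)


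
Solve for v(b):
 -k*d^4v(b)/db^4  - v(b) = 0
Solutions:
 v(b) = C1*exp(-b*(-1/k)^(1/4)) + C2*exp(b*(-1/k)^(1/4)) + C3*exp(-I*b*(-1/k)^(1/4)) + C4*exp(I*b*(-1/k)^(1/4))


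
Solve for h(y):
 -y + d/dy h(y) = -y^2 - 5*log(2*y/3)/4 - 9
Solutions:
 h(y) = C1 - y^3/3 + y^2/2 - 5*y*log(y)/4 - 31*y/4 - 5*y*log(2)/4 + 5*y*log(3)/4


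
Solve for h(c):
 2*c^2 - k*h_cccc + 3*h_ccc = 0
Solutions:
 h(c) = C1 + C2*c + C3*c^2 + C4*exp(3*c/k) - c^5/90 - c^4*k/54 - 2*c^3*k^2/81


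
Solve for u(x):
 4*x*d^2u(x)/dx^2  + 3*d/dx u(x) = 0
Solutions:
 u(x) = C1 + C2*x^(1/4)


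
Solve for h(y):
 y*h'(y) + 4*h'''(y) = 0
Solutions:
 h(y) = C1 + Integral(C2*airyai(-2^(1/3)*y/2) + C3*airybi(-2^(1/3)*y/2), y)


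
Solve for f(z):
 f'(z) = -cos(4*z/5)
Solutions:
 f(z) = C1 - 5*sin(4*z/5)/4


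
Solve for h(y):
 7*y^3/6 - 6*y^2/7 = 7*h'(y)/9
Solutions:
 h(y) = C1 + 3*y^4/8 - 18*y^3/49


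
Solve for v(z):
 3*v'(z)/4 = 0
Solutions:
 v(z) = C1


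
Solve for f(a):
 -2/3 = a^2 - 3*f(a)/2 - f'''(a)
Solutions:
 f(a) = C3*exp(-2^(2/3)*3^(1/3)*a/2) + 2*a^2/3 + (C1*sin(2^(2/3)*3^(5/6)*a/4) + C2*cos(2^(2/3)*3^(5/6)*a/4))*exp(2^(2/3)*3^(1/3)*a/4) + 4/9


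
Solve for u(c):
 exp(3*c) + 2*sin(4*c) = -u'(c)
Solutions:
 u(c) = C1 - exp(3*c)/3 + cos(4*c)/2


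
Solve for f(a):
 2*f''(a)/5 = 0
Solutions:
 f(a) = C1 + C2*a


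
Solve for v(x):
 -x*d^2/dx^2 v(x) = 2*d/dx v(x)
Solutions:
 v(x) = C1 + C2/x


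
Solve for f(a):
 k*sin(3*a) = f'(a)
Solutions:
 f(a) = C1 - k*cos(3*a)/3


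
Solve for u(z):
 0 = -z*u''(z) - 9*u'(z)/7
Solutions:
 u(z) = C1 + C2/z^(2/7)


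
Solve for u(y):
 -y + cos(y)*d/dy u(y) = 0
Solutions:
 u(y) = C1 + Integral(y/cos(y), y)


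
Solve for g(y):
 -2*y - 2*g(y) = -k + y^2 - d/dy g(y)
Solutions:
 g(y) = C1*exp(2*y) + k/2 - y^2/2 - 3*y/2 - 3/4


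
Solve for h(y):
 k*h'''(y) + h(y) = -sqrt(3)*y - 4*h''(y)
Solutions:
 h(y) = C1*exp(-y*((sqrt(((27 + 128/k^2)^2 - 16384/k^4)/k^2)/2 + 27/(2*k) + 64/k^3)^(1/3) + 4/k + 16/(k^2*(sqrt(((27 + 128/k^2)^2 - 16384/k^4)/k^2)/2 + 27/(2*k) + 64/k^3)^(1/3)))/3) + C2*exp(y*((sqrt(((27 + 128/k^2)^2 - 16384/k^4)/k^2)/2 + 27/(2*k) + 64/k^3)^(1/3) - sqrt(3)*I*(sqrt(((27 + 128/k^2)^2 - 16384/k^4)/k^2)/2 + 27/(2*k) + 64/k^3)^(1/3) - 8/k - 64/(k^2*(-1 + sqrt(3)*I)*(sqrt(((27 + 128/k^2)^2 - 16384/k^4)/k^2)/2 + 27/(2*k) + 64/k^3)^(1/3)))/6) + C3*exp(y*((sqrt(((27 + 128/k^2)^2 - 16384/k^4)/k^2)/2 + 27/(2*k) + 64/k^3)^(1/3) + sqrt(3)*I*(sqrt(((27 + 128/k^2)^2 - 16384/k^4)/k^2)/2 + 27/(2*k) + 64/k^3)^(1/3) - 8/k + 64/(k^2*(1 + sqrt(3)*I)*(sqrt(((27 + 128/k^2)^2 - 16384/k^4)/k^2)/2 + 27/(2*k) + 64/k^3)^(1/3)))/6) - sqrt(3)*y


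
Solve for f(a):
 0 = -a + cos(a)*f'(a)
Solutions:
 f(a) = C1 + Integral(a/cos(a), a)


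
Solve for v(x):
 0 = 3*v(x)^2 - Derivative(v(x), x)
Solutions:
 v(x) = -1/(C1 + 3*x)


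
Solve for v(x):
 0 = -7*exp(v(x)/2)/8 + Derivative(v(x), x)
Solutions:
 v(x) = 2*log(-1/(C1 + 7*x)) + 8*log(2)


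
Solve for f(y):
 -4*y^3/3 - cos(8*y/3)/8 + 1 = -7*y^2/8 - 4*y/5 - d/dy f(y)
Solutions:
 f(y) = C1 + y^4/3 - 7*y^3/24 - 2*y^2/5 - y + 3*sin(8*y/3)/64


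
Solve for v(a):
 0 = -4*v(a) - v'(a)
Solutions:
 v(a) = C1*exp(-4*a)


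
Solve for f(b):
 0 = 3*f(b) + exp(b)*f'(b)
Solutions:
 f(b) = C1*exp(3*exp(-b))


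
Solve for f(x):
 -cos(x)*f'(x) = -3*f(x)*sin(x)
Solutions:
 f(x) = C1/cos(x)^3


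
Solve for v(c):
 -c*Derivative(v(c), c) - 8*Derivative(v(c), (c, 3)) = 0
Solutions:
 v(c) = C1 + Integral(C2*airyai(-c/2) + C3*airybi(-c/2), c)


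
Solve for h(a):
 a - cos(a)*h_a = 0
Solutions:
 h(a) = C1 + Integral(a/cos(a), a)


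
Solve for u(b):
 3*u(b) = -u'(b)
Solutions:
 u(b) = C1*exp(-3*b)


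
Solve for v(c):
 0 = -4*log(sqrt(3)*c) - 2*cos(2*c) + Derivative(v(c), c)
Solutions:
 v(c) = C1 + 4*c*log(c) - 4*c + 2*c*log(3) + sin(2*c)


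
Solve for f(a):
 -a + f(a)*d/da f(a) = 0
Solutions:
 f(a) = -sqrt(C1 + a^2)
 f(a) = sqrt(C1 + a^2)


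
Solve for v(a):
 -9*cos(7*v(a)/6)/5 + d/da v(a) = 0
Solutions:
 -9*a/5 - 3*log(sin(7*v(a)/6) - 1)/7 + 3*log(sin(7*v(a)/6) + 1)/7 = C1


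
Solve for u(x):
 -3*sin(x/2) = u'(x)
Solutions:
 u(x) = C1 + 6*cos(x/2)


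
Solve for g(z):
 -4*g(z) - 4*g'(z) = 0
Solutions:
 g(z) = C1*exp(-z)


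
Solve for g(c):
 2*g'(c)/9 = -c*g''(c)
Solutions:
 g(c) = C1 + C2*c^(7/9)


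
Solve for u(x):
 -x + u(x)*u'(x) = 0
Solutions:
 u(x) = -sqrt(C1 + x^2)
 u(x) = sqrt(C1 + x^2)


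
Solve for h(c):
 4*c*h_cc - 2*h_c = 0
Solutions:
 h(c) = C1 + C2*c^(3/2)


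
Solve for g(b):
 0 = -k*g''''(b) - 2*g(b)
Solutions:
 g(b) = C1*exp(-2^(1/4)*b*(-1/k)^(1/4)) + C2*exp(2^(1/4)*b*(-1/k)^(1/4)) + C3*exp(-2^(1/4)*I*b*(-1/k)^(1/4)) + C4*exp(2^(1/4)*I*b*(-1/k)^(1/4))


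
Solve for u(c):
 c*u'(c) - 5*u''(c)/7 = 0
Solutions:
 u(c) = C1 + C2*erfi(sqrt(70)*c/10)


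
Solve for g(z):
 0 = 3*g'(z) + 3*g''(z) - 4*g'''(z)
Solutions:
 g(z) = C1 + C2*exp(z*(3 - sqrt(57))/8) + C3*exp(z*(3 + sqrt(57))/8)


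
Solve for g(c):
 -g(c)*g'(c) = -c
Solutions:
 g(c) = -sqrt(C1 + c^2)
 g(c) = sqrt(C1 + c^2)


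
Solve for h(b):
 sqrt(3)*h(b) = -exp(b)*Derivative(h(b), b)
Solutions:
 h(b) = C1*exp(sqrt(3)*exp(-b))


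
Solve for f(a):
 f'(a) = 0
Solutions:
 f(a) = C1


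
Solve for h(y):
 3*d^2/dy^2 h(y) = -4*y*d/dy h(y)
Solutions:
 h(y) = C1 + C2*erf(sqrt(6)*y/3)


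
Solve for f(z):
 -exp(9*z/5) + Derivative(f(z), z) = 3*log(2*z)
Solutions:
 f(z) = C1 + 3*z*log(z) + 3*z*(-1 + log(2)) + 5*exp(9*z/5)/9


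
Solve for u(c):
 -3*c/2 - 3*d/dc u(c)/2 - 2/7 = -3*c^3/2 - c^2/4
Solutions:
 u(c) = C1 + c^4/4 + c^3/18 - c^2/2 - 4*c/21


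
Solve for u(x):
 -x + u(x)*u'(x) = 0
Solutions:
 u(x) = -sqrt(C1 + x^2)
 u(x) = sqrt(C1 + x^2)


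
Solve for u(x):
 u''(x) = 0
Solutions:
 u(x) = C1 + C2*x


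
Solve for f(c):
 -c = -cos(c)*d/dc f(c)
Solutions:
 f(c) = C1 + Integral(c/cos(c), c)


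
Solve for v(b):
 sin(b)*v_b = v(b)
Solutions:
 v(b) = C1*sqrt(cos(b) - 1)/sqrt(cos(b) + 1)


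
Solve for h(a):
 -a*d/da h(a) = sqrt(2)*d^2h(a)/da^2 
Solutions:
 h(a) = C1 + C2*erf(2^(1/4)*a/2)


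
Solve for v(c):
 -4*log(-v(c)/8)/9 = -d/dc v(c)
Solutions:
 -9*Integral(1/(log(-_y) - 3*log(2)), (_y, v(c)))/4 = C1 - c


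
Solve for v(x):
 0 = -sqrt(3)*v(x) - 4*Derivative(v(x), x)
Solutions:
 v(x) = C1*exp(-sqrt(3)*x/4)


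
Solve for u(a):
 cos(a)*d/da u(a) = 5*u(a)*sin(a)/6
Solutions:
 u(a) = C1/cos(a)^(5/6)


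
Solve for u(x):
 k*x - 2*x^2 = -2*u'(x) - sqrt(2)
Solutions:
 u(x) = C1 - k*x^2/4 + x^3/3 - sqrt(2)*x/2


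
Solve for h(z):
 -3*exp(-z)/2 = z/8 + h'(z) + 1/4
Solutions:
 h(z) = C1 - z^2/16 - z/4 + 3*exp(-z)/2


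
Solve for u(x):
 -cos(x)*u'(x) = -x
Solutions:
 u(x) = C1 + Integral(x/cos(x), x)


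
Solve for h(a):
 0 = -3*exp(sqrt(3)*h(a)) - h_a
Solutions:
 h(a) = sqrt(3)*(2*log(1/(C1 + 3*a)) - log(3))/6


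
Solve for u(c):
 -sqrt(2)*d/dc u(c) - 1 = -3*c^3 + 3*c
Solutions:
 u(c) = C1 + 3*sqrt(2)*c^4/8 - 3*sqrt(2)*c^2/4 - sqrt(2)*c/2


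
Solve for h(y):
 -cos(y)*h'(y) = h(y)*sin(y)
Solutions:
 h(y) = C1*cos(y)


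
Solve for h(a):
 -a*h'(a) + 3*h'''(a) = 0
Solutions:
 h(a) = C1 + Integral(C2*airyai(3^(2/3)*a/3) + C3*airybi(3^(2/3)*a/3), a)


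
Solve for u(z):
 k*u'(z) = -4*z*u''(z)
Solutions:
 u(z) = C1 + z^(1 - re(k)/4)*(C2*sin(log(z)*Abs(im(k))/4) + C3*cos(log(z)*im(k)/4))


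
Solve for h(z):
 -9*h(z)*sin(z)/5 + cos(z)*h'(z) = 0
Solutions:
 h(z) = C1/cos(z)^(9/5)


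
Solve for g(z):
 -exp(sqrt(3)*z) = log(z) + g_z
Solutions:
 g(z) = C1 - z*log(z) + z - sqrt(3)*exp(sqrt(3)*z)/3


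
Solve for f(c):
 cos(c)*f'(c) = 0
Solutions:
 f(c) = C1


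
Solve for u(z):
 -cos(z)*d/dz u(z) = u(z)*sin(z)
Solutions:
 u(z) = C1*cos(z)


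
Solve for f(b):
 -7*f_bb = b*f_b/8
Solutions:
 f(b) = C1 + C2*erf(sqrt(7)*b/28)


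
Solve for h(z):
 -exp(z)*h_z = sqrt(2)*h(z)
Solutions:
 h(z) = C1*exp(sqrt(2)*exp(-z))


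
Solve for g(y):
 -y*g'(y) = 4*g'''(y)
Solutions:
 g(y) = C1 + Integral(C2*airyai(-2^(1/3)*y/2) + C3*airybi(-2^(1/3)*y/2), y)


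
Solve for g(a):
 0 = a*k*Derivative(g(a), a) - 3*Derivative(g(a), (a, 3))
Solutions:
 g(a) = C1 + Integral(C2*airyai(3^(2/3)*a*k^(1/3)/3) + C3*airybi(3^(2/3)*a*k^(1/3)/3), a)


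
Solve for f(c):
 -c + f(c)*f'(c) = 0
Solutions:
 f(c) = -sqrt(C1 + c^2)
 f(c) = sqrt(C1 + c^2)


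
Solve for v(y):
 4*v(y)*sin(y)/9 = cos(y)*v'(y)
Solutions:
 v(y) = C1/cos(y)^(4/9)


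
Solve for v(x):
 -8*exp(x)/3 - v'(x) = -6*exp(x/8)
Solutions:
 v(x) = C1 + 48*exp(x/8) - 8*exp(x)/3


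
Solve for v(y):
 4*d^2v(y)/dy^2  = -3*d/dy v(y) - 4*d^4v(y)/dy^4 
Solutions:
 v(y) = C1 + C2*exp(-3^(1/3)*y*(-(27 + sqrt(921))^(1/3) + 4*3^(1/3)/(27 + sqrt(921))^(1/3))/12)*sin(3^(1/6)*y*((27 + sqrt(921))^(-1/3) + 3^(2/3)*(27 + sqrt(921))^(1/3)/12)) + C3*exp(-3^(1/3)*y*(-(27 + sqrt(921))^(1/3) + 4*3^(1/3)/(27 + sqrt(921))^(1/3))/12)*cos(3^(1/6)*y*((27 + sqrt(921))^(-1/3) + 3^(2/3)*(27 + sqrt(921))^(1/3)/12)) + C4*exp(3^(1/3)*y*(-(27 + sqrt(921))^(1/3) + 4*3^(1/3)/(27 + sqrt(921))^(1/3))/6)


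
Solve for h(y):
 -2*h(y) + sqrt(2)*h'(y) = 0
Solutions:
 h(y) = C1*exp(sqrt(2)*y)


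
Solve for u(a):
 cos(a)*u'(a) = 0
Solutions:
 u(a) = C1


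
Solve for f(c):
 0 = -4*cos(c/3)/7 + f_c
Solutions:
 f(c) = C1 + 12*sin(c/3)/7


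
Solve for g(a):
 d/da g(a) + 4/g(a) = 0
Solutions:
 g(a) = -sqrt(C1 - 8*a)
 g(a) = sqrt(C1 - 8*a)


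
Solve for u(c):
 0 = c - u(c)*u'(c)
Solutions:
 u(c) = -sqrt(C1 + c^2)
 u(c) = sqrt(C1 + c^2)


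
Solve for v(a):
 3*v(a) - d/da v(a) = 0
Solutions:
 v(a) = C1*exp(3*a)


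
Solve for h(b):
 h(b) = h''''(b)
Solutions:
 h(b) = C1*exp(-b) + C2*exp(b) + C3*sin(b) + C4*cos(b)


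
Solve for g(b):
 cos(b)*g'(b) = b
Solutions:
 g(b) = C1 + Integral(b/cos(b), b)


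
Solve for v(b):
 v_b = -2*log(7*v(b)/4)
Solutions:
 -Integral(1/(-log(_y) - log(7) + 2*log(2)), (_y, v(b)))/2 = C1 - b


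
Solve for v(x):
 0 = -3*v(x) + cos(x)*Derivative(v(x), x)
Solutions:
 v(x) = C1*(sin(x) + 1)^(3/2)/(sin(x) - 1)^(3/2)


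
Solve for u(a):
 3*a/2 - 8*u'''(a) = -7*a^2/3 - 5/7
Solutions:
 u(a) = C1 + C2*a + C3*a^2 + 7*a^5/1440 + a^4/128 + 5*a^3/336


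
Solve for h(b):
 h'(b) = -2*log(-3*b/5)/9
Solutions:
 h(b) = C1 - 2*b*log(-b)/9 + 2*b*(-log(3) + 1 + log(5))/9


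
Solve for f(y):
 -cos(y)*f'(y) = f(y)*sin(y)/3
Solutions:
 f(y) = C1*cos(y)^(1/3)


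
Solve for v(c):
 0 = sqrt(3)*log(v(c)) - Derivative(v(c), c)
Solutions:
 li(v(c)) = C1 + sqrt(3)*c


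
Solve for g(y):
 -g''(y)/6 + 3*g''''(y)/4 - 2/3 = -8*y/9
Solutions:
 g(y) = C1 + C2*y + C3*exp(-sqrt(2)*y/3) + C4*exp(sqrt(2)*y/3) + 8*y^3/9 - 2*y^2


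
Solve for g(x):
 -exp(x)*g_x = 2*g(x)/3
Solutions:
 g(x) = C1*exp(2*exp(-x)/3)


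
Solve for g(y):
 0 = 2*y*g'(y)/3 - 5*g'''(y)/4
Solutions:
 g(y) = C1 + Integral(C2*airyai(2*15^(2/3)*y/15) + C3*airybi(2*15^(2/3)*y/15), y)


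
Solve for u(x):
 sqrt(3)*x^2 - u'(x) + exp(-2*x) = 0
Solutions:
 u(x) = C1 + sqrt(3)*x^3/3 - exp(-2*x)/2


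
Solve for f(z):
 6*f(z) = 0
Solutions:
 f(z) = 0


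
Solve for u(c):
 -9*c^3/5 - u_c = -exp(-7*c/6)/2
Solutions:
 u(c) = C1 - 9*c^4/20 - 3*exp(-7*c/6)/7


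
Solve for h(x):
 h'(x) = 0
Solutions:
 h(x) = C1


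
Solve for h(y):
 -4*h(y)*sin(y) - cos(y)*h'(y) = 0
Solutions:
 h(y) = C1*cos(y)^4


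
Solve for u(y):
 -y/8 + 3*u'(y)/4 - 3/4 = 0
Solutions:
 u(y) = C1 + y^2/12 + y


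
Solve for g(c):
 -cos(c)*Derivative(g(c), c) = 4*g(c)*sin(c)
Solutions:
 g(c) = C1*cos(c)^4


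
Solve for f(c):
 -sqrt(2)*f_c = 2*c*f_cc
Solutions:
 f(c) = C1 + C2*c^(1 - sqrt(2)/2)


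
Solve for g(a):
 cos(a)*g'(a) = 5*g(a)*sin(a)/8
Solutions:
 g(a) = C1/cos(a)^(5/8)


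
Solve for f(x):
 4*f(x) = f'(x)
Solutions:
 f(x) = C1*exp(4*x)


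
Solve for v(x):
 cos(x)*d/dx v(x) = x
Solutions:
 v(x) = C1 + Integral(x/cos(x), x)


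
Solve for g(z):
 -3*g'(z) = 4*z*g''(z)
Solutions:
 g(z) = C1 + C2*z^(1/4)


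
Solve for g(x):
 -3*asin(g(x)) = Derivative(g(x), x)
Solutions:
 Integral(1/asin(_y), (_y, g(x))) = C1 - 3*x


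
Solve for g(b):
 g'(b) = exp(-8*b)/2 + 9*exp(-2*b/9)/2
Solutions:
 g(b) = C1 - exp(-8*b)/16 - 81*exp(-2*b/9)/4


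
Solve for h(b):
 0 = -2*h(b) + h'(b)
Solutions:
 h(b) = C1*exp(2*b)


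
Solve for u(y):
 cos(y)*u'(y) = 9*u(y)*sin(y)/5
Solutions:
 u(y) = C1/cos(y)^(9/5)


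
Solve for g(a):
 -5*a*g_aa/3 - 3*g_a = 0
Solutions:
 g(a) = C1 + C2/a^(4/5)


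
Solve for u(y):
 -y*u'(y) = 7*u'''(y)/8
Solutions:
 u(y) = C1 + Integral(C2*airyai(-2*7^(2/3)*y/7) + C3*airybi(-2*7^(2/3)*y/7), y)


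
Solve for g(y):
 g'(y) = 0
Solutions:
 g(y) = C1


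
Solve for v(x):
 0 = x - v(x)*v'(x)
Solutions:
 v(x) = -sqrt(C1 + x^2)
 v(x) = sqrt(C1 + x^2)


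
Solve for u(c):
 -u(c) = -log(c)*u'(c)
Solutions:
 u(c) = C1*exp(li(c))


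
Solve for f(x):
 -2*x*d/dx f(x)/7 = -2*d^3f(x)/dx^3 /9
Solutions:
 f(x) = C1 + Integral(C2*airyai(21^(2/3)*x/7) + C3*airybi(21^(2/3)*x/7), x)


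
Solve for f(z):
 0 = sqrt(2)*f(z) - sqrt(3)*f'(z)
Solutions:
 f(z) = C1*exp(sqrt(6)*z/3)


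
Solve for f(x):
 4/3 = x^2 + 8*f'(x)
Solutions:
 f(x) = C1 - x^3/24 + x/6


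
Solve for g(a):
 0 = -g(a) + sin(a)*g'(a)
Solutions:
 g(a) = C1*sqrt(cos(a) - 1)/sqrt(cos(a) + 1)


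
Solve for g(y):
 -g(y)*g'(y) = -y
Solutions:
 g(y) = -sqrt(C1 + y^2)
 g(y) = sqrt(C1 + y^2)


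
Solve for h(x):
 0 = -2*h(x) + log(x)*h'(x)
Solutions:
 h(x) = C1*exp(2*li(x))


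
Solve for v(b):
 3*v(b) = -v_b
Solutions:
 v(b) = C1*exp(-3*b)


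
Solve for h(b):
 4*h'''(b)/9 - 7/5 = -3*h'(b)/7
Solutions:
 h(b) = C1 + C2*sin(3*sqrt(21)*b/14) + C3*cos(3*sqrt(21)*b/14) + 49*b/15


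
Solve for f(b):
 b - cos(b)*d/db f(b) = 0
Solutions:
 f(b) = C1 + Integral(b/cos(b), b)


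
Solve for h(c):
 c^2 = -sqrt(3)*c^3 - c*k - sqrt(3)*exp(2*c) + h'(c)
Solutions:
 h(c) = C1 + sqrt(3)*c^4/4 + c^3/3 + c^2*k/2 + sqrt(3)*exp(2*c)/2


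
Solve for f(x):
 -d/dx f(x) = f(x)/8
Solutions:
 f(x) = C1*exp(-x/8)


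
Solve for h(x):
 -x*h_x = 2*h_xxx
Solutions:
 h(x) = C1 + Integral(C2*airyai(-2^(2/3)*x/2) + C3*airybi(-2^(2/3)*x/2), x)


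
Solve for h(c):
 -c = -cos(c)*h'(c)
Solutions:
 h(c) = C1 + Integral(c/cos(c), c)


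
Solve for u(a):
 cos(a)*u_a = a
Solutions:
 u(a) = C1 + Integral(a/cos(a), a)


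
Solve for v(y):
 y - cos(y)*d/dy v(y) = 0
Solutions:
 v(y) = C1 + Integral(y/cos(y), y)


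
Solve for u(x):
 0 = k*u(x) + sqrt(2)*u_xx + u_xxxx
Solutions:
 u(x) = C1*exp(-2^(3/4)*x*sqrt(-sqrt(1 - 2*k) - 1)/2) + C2*exp(2^(3/4)*x*sqrt(-sqrt(1 - 2*k) - 1)/2) + C3*exp(-2^(3/4)*x*sqrt(sqrt(1 - 2*k) - 1)/2) + C4*exp(2^(3/4)*x*sqrt(sqrt(1 - 2*k) - 1)/2)


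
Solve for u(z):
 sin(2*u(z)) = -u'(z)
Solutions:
 u(z) = pi - acos((-C1 - exp(4*z))/(C1 - exp(4*z)))/2
 u(z) = acos((-C1 - exp(4*z))/(C1 - exp(4*z)))/2


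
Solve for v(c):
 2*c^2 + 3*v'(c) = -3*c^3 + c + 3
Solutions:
 v(c) = C1 - c^4/4 - 2*c^3/9 + c^2/6 + c


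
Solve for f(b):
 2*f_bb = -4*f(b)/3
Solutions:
 f(b) = C1*sin(sqrt(6)*b/3) + C2*cos(sqrt(6)*b/3)


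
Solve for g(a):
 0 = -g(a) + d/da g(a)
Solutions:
 g(a) = C1*exp(a)


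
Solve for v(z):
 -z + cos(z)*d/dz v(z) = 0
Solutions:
 v(z) = C1 + Integral(z/cos(z), z)


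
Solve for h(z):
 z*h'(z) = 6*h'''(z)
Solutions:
 h(z) = C1 + Integral(C2*airyai(6^(2/3)*z/6) + C3*airybi(6^(2/3)*z/6), z)


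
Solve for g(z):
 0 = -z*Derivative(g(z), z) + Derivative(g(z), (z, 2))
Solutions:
 g(z) = C1 + C2*erfi(sqrt(2)*z/2)


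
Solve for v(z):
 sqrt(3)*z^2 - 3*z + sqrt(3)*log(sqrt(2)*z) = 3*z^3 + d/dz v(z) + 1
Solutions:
 v(z) = C1 - 3*z^4/4 + sqrt(3)*z^3/3 - 3*z^2/2 + sqrt(3)*z*log(z) - sqrt(3)*z - z + sqrt(3)*z*log(2)/2


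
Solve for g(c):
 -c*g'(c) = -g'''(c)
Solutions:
 g(c) = C1 + Integral(C2*airyai(c) + C3*airybi(c), c)


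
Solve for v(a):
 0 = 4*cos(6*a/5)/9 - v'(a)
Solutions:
 v(a) = C1 + 10*sin(6*a/5)/27


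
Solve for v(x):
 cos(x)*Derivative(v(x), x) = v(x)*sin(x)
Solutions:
 v(x) = C1/cos(x)


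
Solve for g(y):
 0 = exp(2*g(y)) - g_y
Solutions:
 g(y) = log(-sqrt(-1/(C1 + y))) - log(2)/2
 g(y) = log(-1/(C1 + y))/2 - log(2)/2


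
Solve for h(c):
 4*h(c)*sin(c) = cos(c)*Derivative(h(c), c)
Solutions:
 h(c) = C1/cos(c)^4


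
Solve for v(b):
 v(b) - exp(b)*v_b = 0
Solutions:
 v(b) = C1*exp(-exp(-b))


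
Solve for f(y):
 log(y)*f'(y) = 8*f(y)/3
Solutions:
 f(y) = C1*exp(8*li(y)/3)


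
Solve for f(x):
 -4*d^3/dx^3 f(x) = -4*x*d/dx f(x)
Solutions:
 f(x) = C1 + Integral(C2*airyai(x) + C3*airybi(x), x)


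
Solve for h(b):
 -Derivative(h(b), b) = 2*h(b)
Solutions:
 h(b) = C1*exp(-2*b)


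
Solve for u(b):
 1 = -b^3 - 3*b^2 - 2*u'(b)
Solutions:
 u(b) = C1 - b^4/8 - b^3/2 - b/2


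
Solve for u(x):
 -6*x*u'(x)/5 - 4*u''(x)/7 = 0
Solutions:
 u(x) = C1 + C2*erf(sqrt(105)*x/10)


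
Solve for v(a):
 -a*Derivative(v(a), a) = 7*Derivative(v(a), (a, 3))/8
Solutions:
 v(a) = C1 + Integral(C2*airyai(-2*7^(2/3)*a/7) + C3*airybi(-2*7^(2/3)*a/7), a)


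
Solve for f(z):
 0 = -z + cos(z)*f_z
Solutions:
 f(z) = C1 + Integral(z/cos(z), z)


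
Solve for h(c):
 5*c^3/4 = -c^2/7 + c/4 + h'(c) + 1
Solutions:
 h(c) = C1 + 5*c^4/16 + c^3/21 - c^2/8 - c


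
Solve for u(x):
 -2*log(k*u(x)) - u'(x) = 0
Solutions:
 li(k*u(x))/k = C1 - 2*x


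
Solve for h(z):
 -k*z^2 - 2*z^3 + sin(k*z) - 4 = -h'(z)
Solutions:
 h(z) = C1 + k*z^3/3 + z^4/2 + 4*z + cos(k*z)/k


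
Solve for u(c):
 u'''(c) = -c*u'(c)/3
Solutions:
 u(c) = C1 + Integral(C2*airyai(-3^(2/3)*c/3) + C3*airybi(-3^(2/3)*c/3), c)


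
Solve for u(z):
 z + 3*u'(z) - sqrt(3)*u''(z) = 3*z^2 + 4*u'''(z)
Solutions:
 u(z) = C1 + C2*exp(z*(-sqrt(3) + sqrt(51))/8) + C3*exp(-z*(sqrt(3) + sqrt(51))/8) + z^3/3 - z^2/6 + sqrt(3)*z^2/3 - sqrt(3)*z/9 + 10*z/3


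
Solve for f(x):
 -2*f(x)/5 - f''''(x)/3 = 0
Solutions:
 f(x) = (C1*sin(10^(3/4)*3^(1/4)*x/10) + C2*cos(10^(3/4)*3^(1/4)*x/10))*exp(-10^(3/4)*3^(1/4)*x/10) + (C3*sin(10^(3/4)*3^(1/4)*x/10) + C4*cos(10^(3/4)*3^(1/4)*x/10))*exp(10^(3/4)*3^(1/4)*x/10)


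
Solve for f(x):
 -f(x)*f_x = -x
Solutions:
 f(x) = -sqrt(C1 + x^2)
 f(x) = sqrt(C1 + x^2)


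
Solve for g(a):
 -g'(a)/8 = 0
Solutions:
 g(a) = C1


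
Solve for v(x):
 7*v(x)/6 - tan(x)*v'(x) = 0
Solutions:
 v(x) = C1*sin(x)^(7/6)


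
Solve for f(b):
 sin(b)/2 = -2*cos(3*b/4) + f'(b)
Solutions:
 f(b) = C1 + 8*sin(3*b/4)/3 - cos(b)/2


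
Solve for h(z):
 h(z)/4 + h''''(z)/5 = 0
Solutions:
 h(z) = (C1*sin(5^(1/4)*z/2) + C2*cos(5^(1/4)*z/2))*exp(-5^(1/4)*z/2) + (C3*sin(5^(1/4)*z/2) + C4*cos(5^(1/4)*z/2))*exp(5^(1/4)*z/2)


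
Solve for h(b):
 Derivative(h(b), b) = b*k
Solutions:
 h(b) = C1 + b^2*k/2


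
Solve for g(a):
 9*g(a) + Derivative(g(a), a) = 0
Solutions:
 g(a) = C1*exp(-9*a)


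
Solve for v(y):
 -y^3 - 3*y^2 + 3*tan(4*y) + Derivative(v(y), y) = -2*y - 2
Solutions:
 v(y) = C1 + y^4/4 + y^3 - y^2 - 2*y + 3*log(cos(4*y))/4


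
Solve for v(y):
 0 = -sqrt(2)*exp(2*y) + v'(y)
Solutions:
 v(y) = C1 + sqrt(2)*exp(2*y)/2


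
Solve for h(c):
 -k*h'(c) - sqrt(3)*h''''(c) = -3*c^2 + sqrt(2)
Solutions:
 h(c) = C1 + C2*exp(3^(5/6)*c*(-k)^(1/3)/3) + C3*exp(c*(-k)^(1/3)*(-3^(5/6) + 3*3^(1/3)*I)/6) + C4*exp(-c*(-k)^(1/3)*(3^(5/6) + 3*3^(1/3)*I)/6) + c^3/k - sqrt(2)*c/k


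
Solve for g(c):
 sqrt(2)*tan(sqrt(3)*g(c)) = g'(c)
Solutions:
 g(c) = sqrt(3)*(pi - asin(C1*exp(sqrt(6)*c)))/3
 g(c) = sqrt(3)*asin(C1*exp(sqrt(6)*c))/3


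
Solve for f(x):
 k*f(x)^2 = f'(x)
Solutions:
 f(x) = -1/(C1 + k*x)


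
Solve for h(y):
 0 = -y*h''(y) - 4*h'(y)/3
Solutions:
 h(y) = C1 + C2/y^(1/3)


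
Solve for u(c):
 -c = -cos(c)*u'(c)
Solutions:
 u(c) = C1 + Integral(c/cos(c), c)


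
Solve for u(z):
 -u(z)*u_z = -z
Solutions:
 u(z) = -sqrt(C1 + z^2)
 u(z) = sqrt(C1 + z^2)


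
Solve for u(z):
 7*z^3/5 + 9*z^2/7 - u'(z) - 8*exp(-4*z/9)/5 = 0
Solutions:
 u(z) = C1 + 7*z^4/20 + 3*z^3/7 + 18*exp(-4*z/9)/5


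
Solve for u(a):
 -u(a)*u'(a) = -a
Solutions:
 u(a) = -sqrt(C1 + a^2)
 u(a) = sqrt(C1 + a^2)


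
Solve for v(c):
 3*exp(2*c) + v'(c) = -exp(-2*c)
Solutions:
 v(c) = C1 - 3*exp(2*c)/2 + exp(-2*c)/2


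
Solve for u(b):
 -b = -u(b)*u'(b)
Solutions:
 u(b) = -sqrt(C1 + b^2)
 u(b) = sqrt(C1 + b^2)


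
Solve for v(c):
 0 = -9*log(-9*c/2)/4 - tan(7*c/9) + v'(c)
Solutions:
 v(c) = C1 + 9*c*log(-c)/4 - 9*c/4 - 9*c*log(2)/4 + 9*c*log(3)/2 - 9*log(cos(7*c/9))/7


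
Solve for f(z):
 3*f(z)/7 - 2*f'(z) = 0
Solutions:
 f(z) = C1*exp(3*z/14)


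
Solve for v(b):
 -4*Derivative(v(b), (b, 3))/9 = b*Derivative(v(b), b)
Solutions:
 v(b) = C1 + Integral(C2*airyai(-2^(1/3)*3^(2/3)*b/2) + C3*airybi(-2^(1/3)*3^(2/3)*b/2), b)


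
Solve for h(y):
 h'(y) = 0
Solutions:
 h(y) = C1


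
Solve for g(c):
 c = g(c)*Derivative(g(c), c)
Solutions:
 g(c) = -sqrt(C1 + c^2)
 g(c) = sqrt(C1 + c^2)


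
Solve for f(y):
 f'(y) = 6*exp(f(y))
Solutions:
 f(y) = log(-1/(C1 + 6*y))


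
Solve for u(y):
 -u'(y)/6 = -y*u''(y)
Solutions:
 u(y) = C1 + C2*y^(7/6)


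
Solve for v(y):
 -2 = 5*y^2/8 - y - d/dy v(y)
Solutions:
 v(y) = C1 + 5*y^3/24 - y^2/2 + 2*y


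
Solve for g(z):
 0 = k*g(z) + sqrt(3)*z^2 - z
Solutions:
 g(z) = z*(-sqrt(3)*z + 1)/k


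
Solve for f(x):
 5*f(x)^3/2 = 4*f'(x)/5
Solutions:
 f(x) = -2*sqrt(-1/(C1 + 25*x))
 f(x) = 2*sqrt(-1/(C1 + 25*x))


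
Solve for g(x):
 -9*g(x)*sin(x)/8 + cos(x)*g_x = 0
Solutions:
 g(x) = C1/cos(x)^(9/8)


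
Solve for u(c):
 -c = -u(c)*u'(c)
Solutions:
 u(c) = -sqrt(C1 + c^2)
 u(c) = sqrt(C1 + c^2)


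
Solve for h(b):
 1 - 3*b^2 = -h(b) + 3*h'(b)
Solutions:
 h(b) = C1*exp(b/3) + 3*b^2 + 18*b + 53


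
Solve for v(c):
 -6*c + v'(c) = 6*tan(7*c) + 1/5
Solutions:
 v(c) = C1 + 3*c^2 + c/5 - 6*log(cos(7*c))/7


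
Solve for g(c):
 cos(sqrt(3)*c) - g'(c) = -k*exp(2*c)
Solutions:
 g(c) = C1 + k*exp(2*c)/2 + sqrt(3)*sin(sqrt(3)*c)/3


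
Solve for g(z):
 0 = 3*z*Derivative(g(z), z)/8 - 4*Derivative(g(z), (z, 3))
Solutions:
 g(z) = C1 + Integral(C2*airyai(6^(1/3)*z/4) + C3*airybi(6^(1/3)*z/4), z)


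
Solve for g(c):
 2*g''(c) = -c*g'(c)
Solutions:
 g(c) = C1 + C2*erf(c/2)


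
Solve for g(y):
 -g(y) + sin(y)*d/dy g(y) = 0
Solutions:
 g(y) = C1*sqrt(cos(y) - 1)/sqrt(cos(y) + 1)


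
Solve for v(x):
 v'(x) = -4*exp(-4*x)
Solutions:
 v(x) = C1 + exp(-4*x)


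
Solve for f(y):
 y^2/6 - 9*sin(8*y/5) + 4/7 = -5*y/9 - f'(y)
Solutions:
 f(y) = C1 - y^3/18 - 5*y^2/18 - 4*y/7 - 45*cos(8*y/5)/8


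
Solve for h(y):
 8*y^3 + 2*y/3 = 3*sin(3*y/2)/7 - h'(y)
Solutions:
 h(y) = C1 - 2*y^4 - y^2/3 - 2*cos(3*y/2)/7


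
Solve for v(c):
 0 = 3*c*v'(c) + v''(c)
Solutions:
 v(c) = C1 + C2*erf(sqrt(6)*c/2)


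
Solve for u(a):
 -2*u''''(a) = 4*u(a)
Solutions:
 u(a) = (C1*sin(2^(3/4)*a/2) + C2*cos(2^(3/4)*a/2))*exp(-2^(3/4)*a/2) + (C3*sin(2^(3/4)*a/2) + C4*cos(2^(3/4)*a/2))*exp(2^(3/4)*a/2)


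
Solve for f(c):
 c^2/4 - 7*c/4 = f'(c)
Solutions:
 f(c) = C1 + c^3/12 - 7*c^2/8


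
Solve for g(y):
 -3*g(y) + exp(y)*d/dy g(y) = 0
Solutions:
 g(y) = C1*exp(-3*exp(-y))


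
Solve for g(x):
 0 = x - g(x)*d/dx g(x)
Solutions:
 g(x) = -sqrt(C1 + x^2)
 g(x) = sqrt(C1 + x^2)


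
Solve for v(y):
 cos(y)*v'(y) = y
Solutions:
 v(y) = C1 + Integral(y/cos(y), y)


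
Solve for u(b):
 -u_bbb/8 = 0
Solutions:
 u(b) = C1 + C2*b + C3*b^2


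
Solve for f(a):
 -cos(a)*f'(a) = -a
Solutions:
 f(a) = C1 + Integral(a/cos(a), a)


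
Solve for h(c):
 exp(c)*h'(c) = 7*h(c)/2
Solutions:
 h(c) = C1*exp(-7*exp(-c)/2)


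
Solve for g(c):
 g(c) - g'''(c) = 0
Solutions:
 g(c) = C3*exp(c) + (C1*sin(sqrt(3)*c/2) + C2*cos(sqrt(3)*c/2))*exp(-c/2)


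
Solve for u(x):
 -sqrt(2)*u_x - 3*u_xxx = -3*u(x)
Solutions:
 u(x) = C1*exp(-x*(-2*2^(5/6)/(27 + sqrt(8*sqrt(2) + 729))^(1/3) + 2^(2/3)*(27 + sqrt(8*sqrt(2) + 729))^(1/3))/12)*sin(sqrt(3)*x*(2*2^(5/6)/(27 + sqrt(8*sqrt(2) + 729))^(1/3) + 2^(2/3)*(27 + sqrt(8*sqrt(2) + 729))^(1/3))/12) + C2*exp(-x*(-2*2^(5/6)/(27 + sqrt(8*sqrt(2) + 729))^(1/3) + 2^(2/3)*(27 + sqrt(8*sqrt(2) + 729))^(1/3))/12)*cos(sqrt(3)*x*(2*2^(5/6)/(27 + sqrt(8*sqrt(2) + 729))^(1/3) + 2^(2/3)*(27 + sqrt(8*sqrt(2) + 729))^(1/3))/12) + C3*exp(x*(-2*2^(5/6)/(27 + sqrt(8*sqrt(2) + 729))^(1/3) + 2^(2/3)*(27 + sqrt(8*sqrt(2) + 729))^(1/3))/6)


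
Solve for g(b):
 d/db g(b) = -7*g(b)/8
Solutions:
 g(b) = C1*exp(-7*b/8)


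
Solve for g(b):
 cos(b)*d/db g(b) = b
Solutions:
 g(b) = C1 + Integral(b/cos(b), b)


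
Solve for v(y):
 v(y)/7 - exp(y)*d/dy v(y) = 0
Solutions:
 v(y) = C1*exp(-exp(-y)/7)


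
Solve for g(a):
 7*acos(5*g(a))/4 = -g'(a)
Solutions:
 Integral(1/acos(5*_y), (_y, g(a))) = C1 - 7*a/4


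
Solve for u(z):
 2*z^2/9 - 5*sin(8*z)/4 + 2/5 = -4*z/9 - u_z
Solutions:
 u(z) = C1 - 2*z^3/27 - 2*z^2/9 - 2*z/5 - 5*cos(8*z)/32


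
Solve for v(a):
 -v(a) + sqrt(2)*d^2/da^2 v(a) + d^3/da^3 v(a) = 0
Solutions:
 v(a) = C1*exp(-a*(4*2^(1/3)/(-4*sqrt(2) + sqrt(-32 + (27 - 4*sqrt(2))^2) + 27)^(1/3) + 2^(2/3)*(-4*sqrt(2) + sqrt(-32 + (27 - 4*sqrt(2))^2) + 27)^(1/3) + 4*sqrt(2))/12)*sin(2^(1/3)*sqrt(3)*a*(-2^(1/3)*(-4*sqrt(2) + sqrt(-32 + 729*(-1 + 4*sqrt(2)/27)^2) + 27)^(1/3) + 4/(-4*sqrt(2) + sqrt(-32 + 729*(-1 + 4*sqrt(2)/27)^2) + 27)^(1/3))/12) + C2*exp(-a*(4*2^(1/3)/(-4*sqrt(2) + sqrt(-32 + (27 - 4*sqrt(2))^2) + 27)^(1/3) + 2^(2/3)*(-4*sqrt(2) + sqrt(-32 + (27 - 4*sqrt(2))^2) + 27)^(1/3) + 4*sqrt(2))/12)*cos(2^(1/3)*sqrt(3)*a*(-2^(1/3)*(-4*sqrt(2) + sqrt(-32 + 729*(-1 + 4*sqrt(2)/27)^2) + 27)^(1/3) + 4/(-4*sqrt(2) + sqrt(-32 + 729*(-1 + 4*sqrt(2)/27)^2) + 27)^(1/3))/12) + C3*exp(a*(-2*sqrt(2) + 4*2^(1/3)/(-4*sqrt(2) + sqrt(-32 + (27 - 4*sqrt(2))^2) + 27)^(1/3) + 2^(2/3)*(-4*sqrt(2) + sqrt(-32 + (27 - 4*sqrt(2))^2) + 27)^(1/3))/6)


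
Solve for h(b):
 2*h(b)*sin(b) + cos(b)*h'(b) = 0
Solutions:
 h(b) = C1*cos(b)^2


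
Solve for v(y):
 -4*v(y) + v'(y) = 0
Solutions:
 v(y) = C1*exp(4*y)


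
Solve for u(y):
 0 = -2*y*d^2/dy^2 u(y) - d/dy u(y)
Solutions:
 u(y) = C1 + C2*sqrt(y)


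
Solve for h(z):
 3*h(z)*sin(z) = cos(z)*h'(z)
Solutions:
 h(z) = C1/cos(z)^3


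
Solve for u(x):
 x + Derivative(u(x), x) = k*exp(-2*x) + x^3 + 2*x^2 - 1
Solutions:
 u(x) = C1 - k*exp(-2*x)/2 + x^4/4 + 2*x^3/3 - x^2/2 - x


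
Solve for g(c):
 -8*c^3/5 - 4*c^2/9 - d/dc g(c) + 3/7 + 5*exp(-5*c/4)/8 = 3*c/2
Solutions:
 g(c) = C1 - 2*c^4/5 - 4*c^3/27 - 3*c^2/4 + 3*c/7 - exp(-5*c/4)/2


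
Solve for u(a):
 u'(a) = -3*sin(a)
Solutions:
 u(a) = C1 + 3*cos(a)


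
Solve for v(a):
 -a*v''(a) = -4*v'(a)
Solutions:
 v(a) = C1 + C2*a^5


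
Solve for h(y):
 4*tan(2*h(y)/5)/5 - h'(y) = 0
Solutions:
 h(y) = -5*asin(C1*exp(8*y/25))/2 + 5*pi/2
 h(y) = 5*asin(C1*exp(8*y/25))/2


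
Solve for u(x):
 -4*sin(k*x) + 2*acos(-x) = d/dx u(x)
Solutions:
 u(x) = C1 + 2*x*acos(-x) + 2*sqrt(1 - x^2) - 4*Piecewise((-cos(k*x)/k, Ne(k, 0)), (0, True))


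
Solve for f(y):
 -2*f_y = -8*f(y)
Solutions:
 f(y) = C1*exp(4*y)


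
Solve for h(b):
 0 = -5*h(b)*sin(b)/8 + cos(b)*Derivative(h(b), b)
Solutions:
 h(b) = C1/cos(b)^(5/8)


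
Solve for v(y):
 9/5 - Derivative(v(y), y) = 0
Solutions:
 v(y) = C1 + 9*y/5


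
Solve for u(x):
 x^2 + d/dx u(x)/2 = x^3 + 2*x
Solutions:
 u(x) = C1 + x^4/2 - 2*x^3/3 + 2*x^2


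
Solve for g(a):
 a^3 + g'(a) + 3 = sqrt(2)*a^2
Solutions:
 g(a) = C1 - a^4/4 + sqrt(2)*a^3/3 - 3*a


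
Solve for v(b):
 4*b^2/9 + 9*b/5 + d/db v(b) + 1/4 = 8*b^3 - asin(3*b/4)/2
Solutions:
 v(b) = C1 + 2*b^4 - 4*b^3/27 - 9*b^2/10 - b*asin(3*b/4)/2 - b/4 - sqrt(16 - 9*b^2)/6


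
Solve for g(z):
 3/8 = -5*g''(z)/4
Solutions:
 g(z) = C1 + C2*z - 3*z^2/20


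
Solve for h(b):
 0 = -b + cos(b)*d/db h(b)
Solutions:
 h(b) = C1 + Integral(b/cos(b), b)


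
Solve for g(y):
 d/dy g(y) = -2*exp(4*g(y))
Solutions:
 g(y) = log(-I*(1/(C1 + 8*y))^(1/4))
 g(y) = log(I*(1/(C1 + 8*y))^(1/4))
 g(y) = log(-(1/(C1 + 8*y))^(1/4))
 g(y) = log(1/(C1 + 8*y))/4


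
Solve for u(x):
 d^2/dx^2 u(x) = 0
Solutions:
 u(x) = C1 + C2*x


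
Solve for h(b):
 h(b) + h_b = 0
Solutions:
 h(b) = C1*exp(-b)


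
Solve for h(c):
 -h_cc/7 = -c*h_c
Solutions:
 h(c) = C1 + C2*erfi(sqrt(14)*c/2)


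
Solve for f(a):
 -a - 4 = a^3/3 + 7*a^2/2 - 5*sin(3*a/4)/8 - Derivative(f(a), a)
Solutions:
 f(a) = C1 + a^4/12 + 7*a^3/6 + a^2/2 + 4*a + 5*cos(3*a/4)/6


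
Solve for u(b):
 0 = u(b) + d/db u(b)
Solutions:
 u(b) = C1*exp(-b)


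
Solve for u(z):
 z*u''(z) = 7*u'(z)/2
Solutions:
 u(z) = C1 + C2*z^(9/2)


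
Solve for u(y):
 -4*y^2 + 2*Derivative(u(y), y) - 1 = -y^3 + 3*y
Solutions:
 u(y) = C1 - y^4/8 + 2*y^3/3 + 3*y^2/4 + y/2


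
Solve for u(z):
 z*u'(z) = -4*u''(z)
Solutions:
 u(z) = C1 + C2*erf(sqrt(2)*z/4)


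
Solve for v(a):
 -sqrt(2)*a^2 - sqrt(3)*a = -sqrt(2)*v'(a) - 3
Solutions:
 v(a) = C1 + a^3/3 + sqrt(6)*a^2/4 - 3*sqrt(2)*a/2


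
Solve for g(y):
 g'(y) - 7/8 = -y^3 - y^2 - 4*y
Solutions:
 g(y) = C1 - y^4/4 - y^3/3 - 2*y^2 + 7*y/8


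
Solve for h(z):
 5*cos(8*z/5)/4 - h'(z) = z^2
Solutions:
 h(z) = C1 - z^3/3 + 25*sin(8*z/5)/32


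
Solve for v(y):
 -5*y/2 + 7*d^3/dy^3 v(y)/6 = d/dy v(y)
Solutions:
 v(y) = C1 + C2*exp(-sqrt(42)*y/7) + C3*exp(sqrt(42)*y/7) - 5*y^2/4


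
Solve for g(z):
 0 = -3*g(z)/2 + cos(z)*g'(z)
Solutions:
 g(z) = C1*(sin(z) + 1)^(3/4)/(sin(z) - 1)^(3/4)


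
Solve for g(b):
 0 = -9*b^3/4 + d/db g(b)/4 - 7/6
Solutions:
 g(b) = C1 + 9*b^4/4 + 14*b/3


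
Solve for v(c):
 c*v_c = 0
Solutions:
 v(c) = C1


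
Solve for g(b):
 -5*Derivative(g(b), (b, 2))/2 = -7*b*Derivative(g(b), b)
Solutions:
 g(b) = C1 + C2*erfi(sqrt(35)*b/5)
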